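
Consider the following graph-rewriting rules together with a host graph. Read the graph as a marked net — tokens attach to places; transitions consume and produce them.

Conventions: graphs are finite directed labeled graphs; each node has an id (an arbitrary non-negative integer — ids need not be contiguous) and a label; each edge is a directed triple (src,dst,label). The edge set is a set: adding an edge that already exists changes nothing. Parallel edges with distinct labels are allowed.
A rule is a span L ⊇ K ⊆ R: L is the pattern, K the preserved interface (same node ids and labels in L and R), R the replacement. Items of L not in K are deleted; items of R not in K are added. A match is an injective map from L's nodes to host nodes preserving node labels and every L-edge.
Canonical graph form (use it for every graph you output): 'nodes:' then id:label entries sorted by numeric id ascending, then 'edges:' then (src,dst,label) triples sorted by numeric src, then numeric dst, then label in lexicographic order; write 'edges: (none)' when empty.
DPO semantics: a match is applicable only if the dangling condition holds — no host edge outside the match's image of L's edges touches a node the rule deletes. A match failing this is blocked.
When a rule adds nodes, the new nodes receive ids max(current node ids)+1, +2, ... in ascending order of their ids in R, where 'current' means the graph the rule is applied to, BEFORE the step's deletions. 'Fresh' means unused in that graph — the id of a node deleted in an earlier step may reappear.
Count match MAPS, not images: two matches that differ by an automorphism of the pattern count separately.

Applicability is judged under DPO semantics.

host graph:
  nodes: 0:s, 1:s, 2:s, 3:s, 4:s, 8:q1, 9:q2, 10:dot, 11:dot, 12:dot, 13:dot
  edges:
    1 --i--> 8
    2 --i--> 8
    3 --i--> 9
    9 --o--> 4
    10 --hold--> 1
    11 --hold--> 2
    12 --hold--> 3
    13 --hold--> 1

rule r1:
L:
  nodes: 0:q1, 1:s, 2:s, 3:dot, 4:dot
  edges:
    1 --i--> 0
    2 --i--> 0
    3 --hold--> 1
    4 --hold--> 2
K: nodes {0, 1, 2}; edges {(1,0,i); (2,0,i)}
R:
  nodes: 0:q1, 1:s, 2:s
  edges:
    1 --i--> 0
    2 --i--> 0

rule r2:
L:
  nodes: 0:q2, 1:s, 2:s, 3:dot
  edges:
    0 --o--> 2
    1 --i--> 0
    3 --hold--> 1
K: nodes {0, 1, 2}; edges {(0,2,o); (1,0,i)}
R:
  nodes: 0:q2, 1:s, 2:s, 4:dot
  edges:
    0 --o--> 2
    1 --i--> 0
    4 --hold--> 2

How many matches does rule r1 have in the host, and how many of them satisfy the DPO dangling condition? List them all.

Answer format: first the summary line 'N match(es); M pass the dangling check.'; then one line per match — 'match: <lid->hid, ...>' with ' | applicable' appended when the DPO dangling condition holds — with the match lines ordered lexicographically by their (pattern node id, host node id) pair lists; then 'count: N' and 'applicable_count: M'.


4 match(es); 4 pass the dangling check.
match: 0->8, 1->1, 2->2, 3->10, 4->11 | applicable
match: 0->8, 1->1, 2->2, 3->13, 4->11 | applicable
match: 0->8, 1->2, 2->1, 3->11, 4->10 | applicable
match: 0->8, 1->2, 2->1, 3->11, 4->13 | applicable
count: 4
applicable_count: 4


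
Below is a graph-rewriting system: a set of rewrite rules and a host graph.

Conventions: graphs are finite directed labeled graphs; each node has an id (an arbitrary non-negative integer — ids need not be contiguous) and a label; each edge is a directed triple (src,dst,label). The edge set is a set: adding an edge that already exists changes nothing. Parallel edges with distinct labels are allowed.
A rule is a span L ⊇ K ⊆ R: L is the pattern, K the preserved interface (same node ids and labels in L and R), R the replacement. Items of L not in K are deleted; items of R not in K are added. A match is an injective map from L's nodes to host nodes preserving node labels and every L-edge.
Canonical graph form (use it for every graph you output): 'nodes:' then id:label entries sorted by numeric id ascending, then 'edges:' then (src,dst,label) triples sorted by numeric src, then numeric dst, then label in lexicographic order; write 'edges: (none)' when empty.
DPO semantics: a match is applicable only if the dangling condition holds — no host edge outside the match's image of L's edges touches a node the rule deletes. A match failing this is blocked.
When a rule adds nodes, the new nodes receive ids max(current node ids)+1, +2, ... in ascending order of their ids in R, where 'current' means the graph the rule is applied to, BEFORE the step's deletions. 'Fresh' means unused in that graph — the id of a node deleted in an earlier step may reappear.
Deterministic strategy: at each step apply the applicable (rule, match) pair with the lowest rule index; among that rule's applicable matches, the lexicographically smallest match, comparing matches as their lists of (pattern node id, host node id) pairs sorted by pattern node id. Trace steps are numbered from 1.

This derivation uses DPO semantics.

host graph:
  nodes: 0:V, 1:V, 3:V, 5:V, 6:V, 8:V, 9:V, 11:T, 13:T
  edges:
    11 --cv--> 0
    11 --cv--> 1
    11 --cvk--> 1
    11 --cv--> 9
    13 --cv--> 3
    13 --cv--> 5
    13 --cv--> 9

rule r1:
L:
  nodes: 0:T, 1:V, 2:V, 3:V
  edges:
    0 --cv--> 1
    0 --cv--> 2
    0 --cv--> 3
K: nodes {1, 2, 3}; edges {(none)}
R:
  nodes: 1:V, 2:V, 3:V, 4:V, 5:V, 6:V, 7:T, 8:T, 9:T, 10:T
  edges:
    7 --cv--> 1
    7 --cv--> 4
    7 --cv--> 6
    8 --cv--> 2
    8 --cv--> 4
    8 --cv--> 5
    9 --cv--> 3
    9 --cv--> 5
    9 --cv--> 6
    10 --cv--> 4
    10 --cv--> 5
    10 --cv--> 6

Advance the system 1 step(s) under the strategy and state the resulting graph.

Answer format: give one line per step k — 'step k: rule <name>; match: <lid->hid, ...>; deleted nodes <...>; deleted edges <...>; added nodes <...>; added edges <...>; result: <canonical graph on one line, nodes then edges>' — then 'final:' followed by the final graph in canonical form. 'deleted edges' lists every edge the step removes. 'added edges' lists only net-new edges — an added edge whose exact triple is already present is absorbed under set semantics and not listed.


step 1: rule r1; match: 0->13, 1->3, 2->5, 3->9; deleted nodes 13; deleted edges (13,3,cv); (13,5,cv); (13,9,cv); added nodes 14, 15, 16, 17, 18, 19, 20; added edges (17,3,cv); (17,14,cv); (17,16,cv); (18,5,cv); (18,14,cv); (18,15,cv); (19,9,cv); (19,15,cv); (19,16,cv); (20,14,cv); (20,15,cv); (20,16,cv); result: nodes: 0:V, 1:V, 3:V, 5:V, 6:V, 8:V, 9:V, 11:T, 14:V, 15:V, 16:V, 17:T, 18:T, 19:T, 20:T edges: (11,0,cv); (11,1,cv); (11,1,cvk); (11,9,cv); (17,3,cv); (17,14,cv); (17,16,cv); (18,5,cv); (18,14,cv); (18,15,cv); (19,9,cv); (19,15,cv); (19,16,cv); (20,14,cv); (20,15,cv); (20,16,cv)
final:
nodes: 0:V, 1:V, 3:V, 5:V, 6:V, 8:V, 9:V, 11:T, 14:V, 15:V, 16:V, 17:T, 18:T, 19:T, 20:T
edges: (11,0,cv); (11,1,cv); (11,1,cvk); (11,9,cv); (17,3,cv); (17,14,cv); (17,16,cv); (18,5,cv); (18,14,cv); (18,15,cv); (19,9,cv); (19,15,cv); (19,16,cv); (20,14,cv); (20,15,cv); (20,16,cv)


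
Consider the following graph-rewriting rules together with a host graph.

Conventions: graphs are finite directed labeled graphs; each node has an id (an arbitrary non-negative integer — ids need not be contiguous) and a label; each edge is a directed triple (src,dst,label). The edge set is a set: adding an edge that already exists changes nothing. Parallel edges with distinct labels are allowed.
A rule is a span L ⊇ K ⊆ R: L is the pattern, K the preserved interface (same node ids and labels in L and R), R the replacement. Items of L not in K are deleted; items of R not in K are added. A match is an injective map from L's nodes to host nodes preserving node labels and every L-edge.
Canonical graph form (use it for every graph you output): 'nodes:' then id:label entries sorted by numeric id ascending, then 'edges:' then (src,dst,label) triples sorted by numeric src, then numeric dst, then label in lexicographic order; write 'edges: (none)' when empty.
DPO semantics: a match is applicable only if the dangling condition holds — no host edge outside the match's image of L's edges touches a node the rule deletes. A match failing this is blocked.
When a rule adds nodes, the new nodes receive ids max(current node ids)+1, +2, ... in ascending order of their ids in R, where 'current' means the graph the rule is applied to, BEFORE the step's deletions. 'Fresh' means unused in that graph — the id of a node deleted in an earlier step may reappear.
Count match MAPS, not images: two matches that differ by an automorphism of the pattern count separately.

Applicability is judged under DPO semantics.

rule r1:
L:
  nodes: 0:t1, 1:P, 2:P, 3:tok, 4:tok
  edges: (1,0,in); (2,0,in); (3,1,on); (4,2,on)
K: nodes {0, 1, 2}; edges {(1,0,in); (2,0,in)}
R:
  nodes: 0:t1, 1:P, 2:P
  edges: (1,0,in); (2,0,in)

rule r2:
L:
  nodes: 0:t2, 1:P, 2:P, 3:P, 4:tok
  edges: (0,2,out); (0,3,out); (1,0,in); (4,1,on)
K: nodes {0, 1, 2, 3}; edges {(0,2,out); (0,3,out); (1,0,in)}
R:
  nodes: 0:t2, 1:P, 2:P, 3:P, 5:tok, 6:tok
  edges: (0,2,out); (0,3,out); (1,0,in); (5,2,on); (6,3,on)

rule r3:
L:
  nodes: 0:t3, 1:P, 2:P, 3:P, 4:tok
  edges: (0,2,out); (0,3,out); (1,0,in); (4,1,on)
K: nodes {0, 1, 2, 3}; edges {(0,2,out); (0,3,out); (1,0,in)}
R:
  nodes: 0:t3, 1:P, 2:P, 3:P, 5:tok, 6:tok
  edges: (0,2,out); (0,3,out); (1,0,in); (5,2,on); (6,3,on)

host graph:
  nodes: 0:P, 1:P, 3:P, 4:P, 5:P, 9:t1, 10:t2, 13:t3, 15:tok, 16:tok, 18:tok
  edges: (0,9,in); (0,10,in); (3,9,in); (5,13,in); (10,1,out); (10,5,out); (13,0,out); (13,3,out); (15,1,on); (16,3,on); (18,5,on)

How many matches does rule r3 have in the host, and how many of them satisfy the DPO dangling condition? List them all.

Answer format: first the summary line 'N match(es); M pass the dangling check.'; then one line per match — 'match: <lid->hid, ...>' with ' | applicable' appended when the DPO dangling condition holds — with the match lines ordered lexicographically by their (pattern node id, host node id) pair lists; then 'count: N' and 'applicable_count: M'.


2 match(es); 2 pass the dangling check.
match: 0->13, 1->5, 2->0, 3->3, 4->18 | applicable
match: 0->13, 1->5, 2->3, 3->0, 4->18 | applicable
count: 2
applicable_count: 2


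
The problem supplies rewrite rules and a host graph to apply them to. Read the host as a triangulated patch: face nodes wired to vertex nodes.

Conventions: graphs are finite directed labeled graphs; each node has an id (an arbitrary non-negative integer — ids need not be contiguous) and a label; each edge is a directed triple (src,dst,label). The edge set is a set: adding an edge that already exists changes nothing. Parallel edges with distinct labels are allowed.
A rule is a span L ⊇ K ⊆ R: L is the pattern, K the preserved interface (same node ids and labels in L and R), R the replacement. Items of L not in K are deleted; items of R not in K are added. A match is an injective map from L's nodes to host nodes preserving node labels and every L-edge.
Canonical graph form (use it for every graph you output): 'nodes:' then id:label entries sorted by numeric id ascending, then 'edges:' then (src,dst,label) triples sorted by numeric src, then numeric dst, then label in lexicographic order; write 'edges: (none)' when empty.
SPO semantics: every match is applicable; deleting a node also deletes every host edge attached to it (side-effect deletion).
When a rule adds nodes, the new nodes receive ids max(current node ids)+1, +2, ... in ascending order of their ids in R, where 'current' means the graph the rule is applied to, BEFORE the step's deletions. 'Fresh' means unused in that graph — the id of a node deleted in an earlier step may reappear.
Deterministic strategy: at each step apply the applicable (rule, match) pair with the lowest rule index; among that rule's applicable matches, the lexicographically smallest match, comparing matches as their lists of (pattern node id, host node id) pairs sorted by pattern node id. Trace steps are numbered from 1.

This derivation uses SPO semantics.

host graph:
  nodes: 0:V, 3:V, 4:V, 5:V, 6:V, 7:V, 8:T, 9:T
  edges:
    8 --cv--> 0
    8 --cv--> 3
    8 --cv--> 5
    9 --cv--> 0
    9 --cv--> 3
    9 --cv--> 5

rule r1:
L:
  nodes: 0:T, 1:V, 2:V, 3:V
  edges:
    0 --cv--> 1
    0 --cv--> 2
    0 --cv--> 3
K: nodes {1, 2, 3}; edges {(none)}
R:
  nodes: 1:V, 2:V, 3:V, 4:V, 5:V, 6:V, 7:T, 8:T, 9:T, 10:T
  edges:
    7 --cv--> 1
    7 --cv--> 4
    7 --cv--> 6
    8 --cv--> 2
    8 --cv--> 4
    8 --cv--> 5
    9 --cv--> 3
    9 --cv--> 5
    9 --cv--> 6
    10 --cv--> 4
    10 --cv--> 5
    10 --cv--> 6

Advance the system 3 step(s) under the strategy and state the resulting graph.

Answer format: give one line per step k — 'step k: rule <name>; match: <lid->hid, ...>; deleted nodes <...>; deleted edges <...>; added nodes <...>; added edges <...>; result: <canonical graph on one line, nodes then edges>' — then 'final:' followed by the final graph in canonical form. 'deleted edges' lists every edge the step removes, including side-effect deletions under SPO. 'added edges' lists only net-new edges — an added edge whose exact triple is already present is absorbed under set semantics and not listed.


step 1: rule r1; match: 0->8, 1->0, 2->3, 3->5; deleted nodes 8; deleted edges (8,0,cv); (8,3,cv); (8,5,cv); added nodes 10, 11, 12, 13, 14, 15, 16; added edges (13,0,cv); (13,10,cv); (13,12,cv); (14,3,cv); (14,10,cv); (14,11,cv); (15,5,cv); (15,11,cv); (15,12,cv); (16,10,cv); (16,11,cv); (16,12,cv); result: nodes: 0:V, 3:V, 4:V, 5:V, 6:V, 7:V, 9:T, 10:V, 11:V, 12:V, 13:T, 14:T, 15:T, 16:T edges: (9,0,cv); (9,3,cv); (9,5,cv); (13,0,cv); (13,10,cv); (13,12,cv); (14,3,cv); (14,10,cv); (14,11,cv); (15,5,cv); (15,11,cv); (15,12,cv); (16,10,cv); (16,11,cv); (16,12,cv)
step 2: rule r1; match: 0->9, 1->0, 2->3, 3->5; deleted nodes 9; deleted edges (9,0,cv); (9,3,cv); (9,5,cv); added nodes 17, 18, 19, 20, 21, 22, 23; added edges (20,0,cv); (20,17,cv); (20,19,cv); (21,3,cv); (21,17,cv); (21,18,cv); (22,5,cv); (22,18,cv); (22,19,cv); (23,17,cv); (23,18,cv); (23,19,cv); result: nodes: 0:V, 3:V, 4:V, 5:V, 6:V, 7:V, 10:V, 11:V, 12:V, 13:T, 14:T, 15:T, 16:T, 17:V, 18:V, 19:V, 20:T, 21:T, 22:T, 23:T edges: (13,0,cv); (13,10,cv); (13,12,cv); (14,3,cv); (14,10,cv); (14,11,cv); (15,5,cv); (15,11,cv); (15,12,cv); (16,10,cv); (16,11,cv); (16,12,cv); (20,0,cv); (20,17,cv); (20,19,cv); (21,3,cv); (21,17,cv); (21,18,cv); (22,5,cv); (22,18,cv); (22,19,cv); (23,17,cv); (23,18,cv); (23,19,cv)
step 3: rule r1; match: 0->13, 1->0, 2->10, 3->12; deleted nodes 13; deleted edges (13,0,cv); (13,10,cv); (13,12,cv); added nodes 24, 25, 26, 27, 28, 29, 30; added edges (27,0,cv); (27,24,cv); (27,26,cv); (28,10,cv); (28,24,cv); (28,25,cv); (29,12,cv); (29,25,cv); (29,26,cv); (30,24,cv); (30,25,cv); (30,26,cv); result: nodes: 0:V, 3:V, 4:V, 5:V, 6:V, 7:V, 10:V, 11:V, 12:V, 14:T, 15:T, 16:T, 17:V, 18:V, 19:V, 20:T, 21:T, 22:T, 23:T, 24:V, 25:V, 26:V, 27:T, 28:T, 29:T, 30:T edges: (14,3,cv); (14,10,cv); (14,11,cv); (15,5,cv); (15,11,cv); (15,12,cv); (16,10,cv); (16,11,cv); (16,12,cv); (20,0,cv); (20,17,cv); (20,19,cv); (21,3,cv); (21,17,cv); (21,18,cv); (22,5,cv); (22,18,cv); (22,19,cv); (23,17,cv); (23,18,cv); (23,19,cv); (27,0,cv); (27,24,cv); (27,26,cv); (28,10,cv); (28,24,cv); (28,25,cv); (29,12,cv); (29,25,cv); (29,26,cv); (30,24,cv); (30,25,cv); (30,26,cv)
final:
nodes: 0:V, 3:V, 4:V, 5:V, 6:V, 7:V, 10:V, 11:V, 12:V, 14:T, 15:T, 16:T, 17:V, 18:V, 19:V, 20:T, 21:T, 22:T, 23:T, 24:V, 25:V, 26:V, 27:T, 28:T, 29:T, 30:T
edges: (14,3,cv); (14,10,cv); (14,11,cv); (15,5,cv); (15,11,cv); (15,12,cv); (16,10,cv); (16,11,cv); (16,12,cv); (20,0,cv); (20,17,cv); (20,19,cv); (21,3,cv); (21,17,cv); (21,18,cv); (22,5,cv); (22,18,cv); (22,19,cv); (23,17,cv); (23,18,cv); (23,19,cv); (27,0,cv); (27,24,cv); (27,26,cv); (28,10,cv); (28,24,cv); (28,25,cv); (29,12,cv); (29,25,cv); (29,26,cv); (30,24,cv); (30,25,cv); (30,26,cv)


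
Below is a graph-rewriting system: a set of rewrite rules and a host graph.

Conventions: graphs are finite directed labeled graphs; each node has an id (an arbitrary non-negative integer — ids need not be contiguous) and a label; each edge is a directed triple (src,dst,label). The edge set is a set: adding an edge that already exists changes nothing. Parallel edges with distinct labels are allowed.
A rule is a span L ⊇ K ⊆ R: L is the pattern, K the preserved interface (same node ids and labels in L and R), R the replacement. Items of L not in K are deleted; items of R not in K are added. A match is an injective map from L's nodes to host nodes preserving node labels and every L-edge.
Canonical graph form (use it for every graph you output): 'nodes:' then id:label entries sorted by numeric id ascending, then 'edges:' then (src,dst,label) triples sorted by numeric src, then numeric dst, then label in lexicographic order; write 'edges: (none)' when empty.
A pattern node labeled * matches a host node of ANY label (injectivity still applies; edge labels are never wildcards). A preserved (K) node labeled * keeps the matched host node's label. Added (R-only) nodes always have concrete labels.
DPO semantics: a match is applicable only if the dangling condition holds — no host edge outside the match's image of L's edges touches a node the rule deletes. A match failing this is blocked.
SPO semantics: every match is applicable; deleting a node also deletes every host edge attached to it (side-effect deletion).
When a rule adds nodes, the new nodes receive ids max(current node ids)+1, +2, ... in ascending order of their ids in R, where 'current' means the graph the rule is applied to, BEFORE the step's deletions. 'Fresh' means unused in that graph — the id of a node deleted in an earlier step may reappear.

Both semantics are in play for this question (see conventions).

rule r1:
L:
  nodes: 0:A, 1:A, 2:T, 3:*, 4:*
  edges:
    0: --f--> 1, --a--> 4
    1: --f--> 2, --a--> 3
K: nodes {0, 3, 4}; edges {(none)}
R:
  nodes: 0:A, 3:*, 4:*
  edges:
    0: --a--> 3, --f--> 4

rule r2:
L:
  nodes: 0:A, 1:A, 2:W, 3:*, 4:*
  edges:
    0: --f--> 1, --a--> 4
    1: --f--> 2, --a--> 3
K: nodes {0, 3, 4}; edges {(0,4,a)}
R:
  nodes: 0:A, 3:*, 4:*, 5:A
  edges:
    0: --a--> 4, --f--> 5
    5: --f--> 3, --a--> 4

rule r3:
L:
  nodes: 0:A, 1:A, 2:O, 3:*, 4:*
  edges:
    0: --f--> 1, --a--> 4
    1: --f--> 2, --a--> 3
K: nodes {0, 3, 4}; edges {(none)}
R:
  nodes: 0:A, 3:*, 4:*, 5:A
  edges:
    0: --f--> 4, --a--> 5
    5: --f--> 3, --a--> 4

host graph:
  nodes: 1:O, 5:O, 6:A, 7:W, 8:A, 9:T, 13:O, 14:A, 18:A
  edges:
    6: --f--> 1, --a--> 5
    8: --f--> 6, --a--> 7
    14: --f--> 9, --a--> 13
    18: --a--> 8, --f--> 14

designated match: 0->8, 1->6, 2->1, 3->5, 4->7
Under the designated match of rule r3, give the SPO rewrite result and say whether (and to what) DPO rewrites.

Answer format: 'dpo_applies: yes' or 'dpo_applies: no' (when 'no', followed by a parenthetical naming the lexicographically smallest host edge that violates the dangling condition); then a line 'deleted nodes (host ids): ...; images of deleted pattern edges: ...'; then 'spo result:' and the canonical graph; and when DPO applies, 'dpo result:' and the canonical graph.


dpo_applies: yes
deleted nodes (host ids): 1, 6; images of deleted pattern edges: (6,1,f); (6,5,a); (8,6,f); (8,7,a)
spo result:
nodes: 5:O, 7:W, 8:A, 9:T, 13:O, 14:A, 18:A, 19:A
edges: (8,7,f); (8,19,a); (14,9,f); (14,13,a); (18,8,a); (18,14,f); (19,5,f); (19,7,a)
dpo result:
nodes: 5:O, 7:W, 8:A, 9:T, 13:O, 14:A, 18:A, 19:A
edges: (8,7,f); (8,19,a); (14,9,f); (14,13,a); (18,8,a); (18,14,f); (19,5,f); (19,7,a)


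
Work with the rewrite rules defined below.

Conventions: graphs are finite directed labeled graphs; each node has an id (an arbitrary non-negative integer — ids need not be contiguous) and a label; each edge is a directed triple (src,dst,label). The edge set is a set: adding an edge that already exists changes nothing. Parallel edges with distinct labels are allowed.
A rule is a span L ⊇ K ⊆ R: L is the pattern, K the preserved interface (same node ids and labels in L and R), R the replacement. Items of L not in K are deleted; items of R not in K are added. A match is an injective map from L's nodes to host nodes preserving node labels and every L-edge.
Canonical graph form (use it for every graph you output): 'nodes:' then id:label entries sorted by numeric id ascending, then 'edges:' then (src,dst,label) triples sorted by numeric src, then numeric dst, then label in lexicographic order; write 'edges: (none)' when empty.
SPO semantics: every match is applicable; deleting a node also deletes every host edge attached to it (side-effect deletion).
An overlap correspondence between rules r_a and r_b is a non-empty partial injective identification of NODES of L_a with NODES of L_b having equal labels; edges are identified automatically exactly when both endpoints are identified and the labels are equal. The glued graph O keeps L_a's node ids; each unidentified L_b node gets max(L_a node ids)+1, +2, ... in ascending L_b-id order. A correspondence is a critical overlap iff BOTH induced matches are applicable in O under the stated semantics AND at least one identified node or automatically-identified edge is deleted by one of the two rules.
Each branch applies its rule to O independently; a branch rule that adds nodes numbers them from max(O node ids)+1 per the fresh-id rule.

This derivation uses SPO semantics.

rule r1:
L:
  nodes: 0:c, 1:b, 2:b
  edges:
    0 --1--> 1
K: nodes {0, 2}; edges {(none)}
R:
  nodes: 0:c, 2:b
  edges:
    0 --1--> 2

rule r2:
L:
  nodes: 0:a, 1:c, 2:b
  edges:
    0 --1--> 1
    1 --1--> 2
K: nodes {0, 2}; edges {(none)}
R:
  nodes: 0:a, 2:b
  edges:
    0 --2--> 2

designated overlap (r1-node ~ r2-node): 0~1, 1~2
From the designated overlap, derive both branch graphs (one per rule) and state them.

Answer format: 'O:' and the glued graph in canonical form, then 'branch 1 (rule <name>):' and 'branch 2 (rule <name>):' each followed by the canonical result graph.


O:
nodes: 0:c, 1:b, 2:b, 3:a
edges: (0,1,1); (3,0,1)
branch 1 (rule r1):
nodes: 0:c, 2:b, 3:a
edges: (0,2,1); (3,0,1)
branch 2 (rule r2):
nodes: 1:b, 2:b, 3:a
edges: (3,1,2)


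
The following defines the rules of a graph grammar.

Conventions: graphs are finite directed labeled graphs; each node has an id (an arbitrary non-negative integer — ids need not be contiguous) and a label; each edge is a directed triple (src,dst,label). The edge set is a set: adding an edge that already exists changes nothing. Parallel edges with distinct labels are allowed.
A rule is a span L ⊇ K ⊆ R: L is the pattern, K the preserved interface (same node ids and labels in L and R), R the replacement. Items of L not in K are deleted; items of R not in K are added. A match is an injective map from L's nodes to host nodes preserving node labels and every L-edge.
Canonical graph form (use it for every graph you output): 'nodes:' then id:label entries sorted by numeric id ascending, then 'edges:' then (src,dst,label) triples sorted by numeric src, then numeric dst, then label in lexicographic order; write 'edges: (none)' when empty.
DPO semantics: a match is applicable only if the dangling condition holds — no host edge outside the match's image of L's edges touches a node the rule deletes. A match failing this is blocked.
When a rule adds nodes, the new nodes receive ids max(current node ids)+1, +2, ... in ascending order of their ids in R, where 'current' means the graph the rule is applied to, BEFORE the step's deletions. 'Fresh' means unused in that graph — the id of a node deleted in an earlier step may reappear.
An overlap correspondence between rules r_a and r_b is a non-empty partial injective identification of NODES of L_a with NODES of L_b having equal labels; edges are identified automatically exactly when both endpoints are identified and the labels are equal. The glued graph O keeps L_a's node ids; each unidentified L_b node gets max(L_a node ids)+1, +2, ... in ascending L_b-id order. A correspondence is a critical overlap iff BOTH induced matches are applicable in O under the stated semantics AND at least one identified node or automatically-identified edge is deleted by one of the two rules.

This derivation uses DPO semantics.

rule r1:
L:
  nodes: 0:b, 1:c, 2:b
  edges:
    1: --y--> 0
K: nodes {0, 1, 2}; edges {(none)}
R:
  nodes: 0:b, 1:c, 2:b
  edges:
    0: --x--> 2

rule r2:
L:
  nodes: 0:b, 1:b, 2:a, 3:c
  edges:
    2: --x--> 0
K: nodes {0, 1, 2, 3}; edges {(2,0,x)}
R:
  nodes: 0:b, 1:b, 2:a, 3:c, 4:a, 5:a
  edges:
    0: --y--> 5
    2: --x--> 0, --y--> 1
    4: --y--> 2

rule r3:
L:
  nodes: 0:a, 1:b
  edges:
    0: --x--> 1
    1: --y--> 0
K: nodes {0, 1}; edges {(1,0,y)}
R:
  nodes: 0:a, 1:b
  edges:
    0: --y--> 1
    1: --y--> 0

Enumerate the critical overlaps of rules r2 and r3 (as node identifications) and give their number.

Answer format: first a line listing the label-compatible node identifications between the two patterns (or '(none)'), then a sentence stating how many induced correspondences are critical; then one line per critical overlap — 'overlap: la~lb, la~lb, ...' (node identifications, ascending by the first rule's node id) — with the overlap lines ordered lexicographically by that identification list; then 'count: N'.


label-compatible node identifications between L(r2) and L(r3): 0~1, 1~1, 2~0
1 of the induced correspondences is a critical overlap of r2 and r3.
overlap: 0~1, 2~0
count: 1


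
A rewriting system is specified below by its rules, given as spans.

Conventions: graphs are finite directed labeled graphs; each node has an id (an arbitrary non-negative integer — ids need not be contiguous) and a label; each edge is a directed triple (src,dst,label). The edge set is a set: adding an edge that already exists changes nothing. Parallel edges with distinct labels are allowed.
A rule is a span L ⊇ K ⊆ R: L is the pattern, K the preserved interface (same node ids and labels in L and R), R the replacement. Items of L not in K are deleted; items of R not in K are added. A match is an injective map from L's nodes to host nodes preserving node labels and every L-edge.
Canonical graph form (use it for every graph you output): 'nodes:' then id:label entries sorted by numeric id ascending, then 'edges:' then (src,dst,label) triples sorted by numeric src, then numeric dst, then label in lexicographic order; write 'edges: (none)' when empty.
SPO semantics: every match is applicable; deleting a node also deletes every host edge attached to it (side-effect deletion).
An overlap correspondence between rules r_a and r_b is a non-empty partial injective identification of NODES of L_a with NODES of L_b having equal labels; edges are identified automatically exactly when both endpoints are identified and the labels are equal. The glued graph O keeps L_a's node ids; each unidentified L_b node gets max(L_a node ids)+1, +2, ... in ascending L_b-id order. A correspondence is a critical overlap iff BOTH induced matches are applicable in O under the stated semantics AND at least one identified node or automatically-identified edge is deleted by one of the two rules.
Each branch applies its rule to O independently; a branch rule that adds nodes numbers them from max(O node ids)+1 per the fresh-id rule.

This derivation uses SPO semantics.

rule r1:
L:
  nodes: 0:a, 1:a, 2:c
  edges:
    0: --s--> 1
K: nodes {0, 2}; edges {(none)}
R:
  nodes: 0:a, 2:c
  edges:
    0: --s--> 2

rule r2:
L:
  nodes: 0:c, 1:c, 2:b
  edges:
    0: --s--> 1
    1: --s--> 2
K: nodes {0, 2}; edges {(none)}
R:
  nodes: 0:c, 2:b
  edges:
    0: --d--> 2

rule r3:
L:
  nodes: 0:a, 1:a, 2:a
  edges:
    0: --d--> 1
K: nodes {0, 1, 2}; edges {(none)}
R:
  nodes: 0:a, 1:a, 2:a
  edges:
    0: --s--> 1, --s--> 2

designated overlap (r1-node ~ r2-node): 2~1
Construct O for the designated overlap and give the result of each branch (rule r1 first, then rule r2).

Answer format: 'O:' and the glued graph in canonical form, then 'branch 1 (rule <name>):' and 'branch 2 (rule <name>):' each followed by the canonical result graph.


O:
nodes: 0:a, 1:a, 2:c, 3:c, 4:b
edges: (0,1,s); (2,4,s); (3,2,s)
branch 1 (rule r1):
nodes: 0:a, 2:c, 3:c, 4:b
edges: (0,2,s); (2,4,s); (3,2,s)
branch 2 (rule r2):
nodes: 0:a, 1:a, 3:c, 4:b
edges: (0,1,s); (3,4,d)


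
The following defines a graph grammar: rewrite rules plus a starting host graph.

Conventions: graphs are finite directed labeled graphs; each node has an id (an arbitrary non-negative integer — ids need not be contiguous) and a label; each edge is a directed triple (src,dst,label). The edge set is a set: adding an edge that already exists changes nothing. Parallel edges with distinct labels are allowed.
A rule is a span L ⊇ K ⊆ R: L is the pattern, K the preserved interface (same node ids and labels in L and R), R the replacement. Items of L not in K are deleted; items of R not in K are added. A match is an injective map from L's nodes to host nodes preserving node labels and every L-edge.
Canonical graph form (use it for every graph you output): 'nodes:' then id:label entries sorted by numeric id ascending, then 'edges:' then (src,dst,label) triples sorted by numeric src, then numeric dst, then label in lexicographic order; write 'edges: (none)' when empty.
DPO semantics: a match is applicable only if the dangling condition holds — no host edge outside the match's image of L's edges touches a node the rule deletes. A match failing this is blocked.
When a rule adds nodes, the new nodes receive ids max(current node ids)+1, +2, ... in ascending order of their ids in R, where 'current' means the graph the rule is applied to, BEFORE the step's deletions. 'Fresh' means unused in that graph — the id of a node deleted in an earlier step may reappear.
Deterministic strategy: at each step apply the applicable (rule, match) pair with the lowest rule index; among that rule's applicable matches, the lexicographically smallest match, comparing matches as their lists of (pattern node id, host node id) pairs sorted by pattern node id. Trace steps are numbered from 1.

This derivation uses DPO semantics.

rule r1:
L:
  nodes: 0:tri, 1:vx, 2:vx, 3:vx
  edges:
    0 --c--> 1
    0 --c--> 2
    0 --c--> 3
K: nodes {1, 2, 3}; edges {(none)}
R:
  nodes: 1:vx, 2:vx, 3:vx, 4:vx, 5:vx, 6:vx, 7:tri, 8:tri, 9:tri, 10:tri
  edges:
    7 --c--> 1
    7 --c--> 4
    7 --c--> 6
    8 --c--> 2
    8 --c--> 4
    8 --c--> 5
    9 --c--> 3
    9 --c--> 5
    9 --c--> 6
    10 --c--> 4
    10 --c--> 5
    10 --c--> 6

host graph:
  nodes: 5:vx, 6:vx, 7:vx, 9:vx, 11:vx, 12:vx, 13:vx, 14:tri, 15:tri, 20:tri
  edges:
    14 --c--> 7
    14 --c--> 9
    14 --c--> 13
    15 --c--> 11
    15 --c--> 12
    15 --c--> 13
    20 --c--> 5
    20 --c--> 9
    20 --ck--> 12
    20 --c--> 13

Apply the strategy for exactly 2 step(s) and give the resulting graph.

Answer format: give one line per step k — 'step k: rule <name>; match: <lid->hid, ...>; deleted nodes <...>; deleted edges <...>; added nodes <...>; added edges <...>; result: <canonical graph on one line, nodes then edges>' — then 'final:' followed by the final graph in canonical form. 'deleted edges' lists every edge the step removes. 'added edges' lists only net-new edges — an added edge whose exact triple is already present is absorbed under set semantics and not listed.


step 1: rule r1; match: 0->14, 1->7, 2->9, 3->13; deleted nodes 14; deleted edges (14,7,c); (14,9,c); (14,13,c); added nodes 21, 22, 23, 24, 25, 26, 27; added edges (24,7,c); (24,21,c); (24,23,c); (25,9,c); (25,21,c); (25,22,c); (26,13,c); (26,22,c); (26,23,c); (27,21,c); (27,22,c); (27,23,c); result: nodes: 5:vx, 6:vx, 7:vx, 9:vx, 11:vx, 12:vx, 13:vx, 15:tri, 20:tri, 21:vx, 22:vx, 23:vx, 24:tri, 25:tri, 26:tri, 27:tri edges: (15,11,c); (15,12,c); (15,13,c); (20,5,c); (20,9,c); (20,12,ck); (20,13,c); (24,7,c); (24,21,c); (24,23,c); (25,9,c); (25,21,c); (25,22,c); (26,13,c); (26,22,c); (26,23,c); (27,21,c); (27,22,c); (27,23,c)
step 2: rule r1; match: 0->15, 1->11, 2->12, 3->13; deleted nodes 15; deleted edges (15,11,c); (15,12,c); (15,13,c); added nodes 28, 29, 30, 31, 32, 33, 34; added edges (31,11,c); (31,28,c); (31,30,c); (32,12,c); (32,28,c); (32,29,c); (33,13,c); (33,29,c); (33,30,c); (34,28,c); (34,29,c); (34,30,c); result: nodes: 5:vx, 6:vx, 7:vx, 9:vx, 11:vx, 12:vx, 13:vx, 20:tri, 21:vx, 22:vx, 23:vx, 24:tri, 25:tri, 26:tri, 27:tri, 28:vx, 29:vx, 30:vx, 31:tri, 32:tri, 33:tri, 34:tri edges: (20,5,c); (20,9,c); (20,12,ck); (20,13,c); (24,7,c); (24,21,c); (24,23,c); (25,9,c); (25,21,c); (25,22,c); (26,13,c); (26,22,c); (26,23,c); (27,21,c); (27,22,c); (27,23,c); (31,11,c); (31,28,c); (31,30,c); (32,12,c); (32,28,c); (32,29,c); (33,13,c); (33,29,c); (33,30,c); (34,28,c); (34,29,c); (34,30,c)
final:
nodes: 5:vx, 6:vx, 7:vx, 9:vx, 11:vx, 12:vx, 13:vx, 20:tri, 21:vx, 22:vx, 23:vx, 24:tri, 25:tri, 26:tri, 27:tri, 28:vx, 29:vx, 30:vx, 31:tri, 32:tri, 33:tri, 34:tri
edges: (20,5,c); (20,9,c); (20,12,ck); (20,13,c); (24,7,c); (24,21,c); (24,23,c); (25,9,c); (25,21,c); (25,22,c); (26,13,c); (26,22,c); (26,23,c); (27,21,c); (27,22,c); (27,23,c); (31,11,c); (31,28,c); (31,30,c); (32,12,c); (32,28,c); (32,29,c); (33,13,c); (33,29,c); (33,30,c); (34,28,c); (34,29,c); (34,30,c)


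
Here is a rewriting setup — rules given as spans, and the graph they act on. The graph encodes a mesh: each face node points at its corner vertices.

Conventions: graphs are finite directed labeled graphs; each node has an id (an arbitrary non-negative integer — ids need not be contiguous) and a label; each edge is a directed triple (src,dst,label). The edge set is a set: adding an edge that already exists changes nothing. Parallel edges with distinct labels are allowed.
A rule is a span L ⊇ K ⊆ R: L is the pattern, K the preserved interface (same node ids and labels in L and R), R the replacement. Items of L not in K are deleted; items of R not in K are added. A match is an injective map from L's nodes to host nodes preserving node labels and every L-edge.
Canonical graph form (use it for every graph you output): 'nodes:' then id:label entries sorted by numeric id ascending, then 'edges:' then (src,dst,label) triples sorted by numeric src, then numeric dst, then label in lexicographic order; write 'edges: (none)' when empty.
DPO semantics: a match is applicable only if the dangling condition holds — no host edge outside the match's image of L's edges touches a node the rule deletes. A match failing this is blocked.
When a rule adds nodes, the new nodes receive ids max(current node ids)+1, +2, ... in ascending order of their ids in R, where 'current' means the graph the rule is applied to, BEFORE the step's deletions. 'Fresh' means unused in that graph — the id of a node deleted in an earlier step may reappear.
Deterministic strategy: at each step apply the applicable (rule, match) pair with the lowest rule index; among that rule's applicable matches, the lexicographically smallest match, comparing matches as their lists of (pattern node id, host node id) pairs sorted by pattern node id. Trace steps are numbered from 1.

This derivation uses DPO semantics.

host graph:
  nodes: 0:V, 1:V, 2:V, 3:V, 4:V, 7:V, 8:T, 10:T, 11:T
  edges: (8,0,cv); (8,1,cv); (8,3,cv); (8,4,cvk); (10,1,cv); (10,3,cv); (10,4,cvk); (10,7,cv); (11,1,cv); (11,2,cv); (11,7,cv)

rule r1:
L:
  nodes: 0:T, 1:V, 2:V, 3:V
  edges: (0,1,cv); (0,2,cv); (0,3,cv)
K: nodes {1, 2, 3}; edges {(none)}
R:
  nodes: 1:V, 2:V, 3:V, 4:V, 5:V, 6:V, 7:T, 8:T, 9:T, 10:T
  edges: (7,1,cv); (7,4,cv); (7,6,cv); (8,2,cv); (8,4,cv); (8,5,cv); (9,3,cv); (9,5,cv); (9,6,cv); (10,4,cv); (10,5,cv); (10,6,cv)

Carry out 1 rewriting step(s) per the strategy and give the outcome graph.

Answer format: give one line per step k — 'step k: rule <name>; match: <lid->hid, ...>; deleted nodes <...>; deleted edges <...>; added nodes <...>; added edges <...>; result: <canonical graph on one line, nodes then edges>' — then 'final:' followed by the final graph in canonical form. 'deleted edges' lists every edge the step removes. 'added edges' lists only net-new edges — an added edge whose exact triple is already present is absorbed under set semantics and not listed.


step 1: rule r1; match: 0->11, 1->1, 2->2, 3->7; deleted nodes 11; deleted edges (11,1,cv); (11,2,cv); (11,7,cv); added nodes 12, 13, 14, 15, 16, 17, 18; added edges (15,1,cv); (15,12,cv); (15,14,cv); (16,2,cv); (16,12,cv); (16,13,cv); (17,7,cv); (17,13,cv); (17,14,cv); (18,12,cv); (18,13,cv); (18,14,cv); result: nodes: 0:V, 1:V, 2:V, 3:V, 4:V, 7:V, 8:T, 10:T, 12:V, 13:V, 14:V, 15:T, 16:T, 17:T, 18:T edges: (8,0,cv); (8,1,cv); (8,3,cv); (8,4,cvk); (10,1,cv); (10,3,cv); (10,4,cvk); (10,7,cv); (15,1,cv); (15,12,cv); (15,14,cv); (16,2,cv); (16,12,cv); (16,13,cv); (17,7,cv); (17,13,cv); (17,14,cv); (18,12,cv); (18,13,cv); (18,14,cv)
final:
nodes: 0:V, 1:V, 2:V, 3:V, 4:V, 7:V, 8:T, 10:T, 12:V, 13:V, 14:V, 15:T, 16:T, 17:T, 18:T
edges: (8,0,cv); (8,1,cv); (8,3,cv); (8,4,cvk); (10,1,cv); (10,3,cv); (10,4,cvk); (10,7,cv); (15,1,cv); (15,12,cv); (15,14,cv); (16,2,cv); (16,12,cv); (16,13,cv); (17,7,cv); (17,13,cv); (17,14,cv); (18,12,cv); (18,13,cv); (18,14,cv)


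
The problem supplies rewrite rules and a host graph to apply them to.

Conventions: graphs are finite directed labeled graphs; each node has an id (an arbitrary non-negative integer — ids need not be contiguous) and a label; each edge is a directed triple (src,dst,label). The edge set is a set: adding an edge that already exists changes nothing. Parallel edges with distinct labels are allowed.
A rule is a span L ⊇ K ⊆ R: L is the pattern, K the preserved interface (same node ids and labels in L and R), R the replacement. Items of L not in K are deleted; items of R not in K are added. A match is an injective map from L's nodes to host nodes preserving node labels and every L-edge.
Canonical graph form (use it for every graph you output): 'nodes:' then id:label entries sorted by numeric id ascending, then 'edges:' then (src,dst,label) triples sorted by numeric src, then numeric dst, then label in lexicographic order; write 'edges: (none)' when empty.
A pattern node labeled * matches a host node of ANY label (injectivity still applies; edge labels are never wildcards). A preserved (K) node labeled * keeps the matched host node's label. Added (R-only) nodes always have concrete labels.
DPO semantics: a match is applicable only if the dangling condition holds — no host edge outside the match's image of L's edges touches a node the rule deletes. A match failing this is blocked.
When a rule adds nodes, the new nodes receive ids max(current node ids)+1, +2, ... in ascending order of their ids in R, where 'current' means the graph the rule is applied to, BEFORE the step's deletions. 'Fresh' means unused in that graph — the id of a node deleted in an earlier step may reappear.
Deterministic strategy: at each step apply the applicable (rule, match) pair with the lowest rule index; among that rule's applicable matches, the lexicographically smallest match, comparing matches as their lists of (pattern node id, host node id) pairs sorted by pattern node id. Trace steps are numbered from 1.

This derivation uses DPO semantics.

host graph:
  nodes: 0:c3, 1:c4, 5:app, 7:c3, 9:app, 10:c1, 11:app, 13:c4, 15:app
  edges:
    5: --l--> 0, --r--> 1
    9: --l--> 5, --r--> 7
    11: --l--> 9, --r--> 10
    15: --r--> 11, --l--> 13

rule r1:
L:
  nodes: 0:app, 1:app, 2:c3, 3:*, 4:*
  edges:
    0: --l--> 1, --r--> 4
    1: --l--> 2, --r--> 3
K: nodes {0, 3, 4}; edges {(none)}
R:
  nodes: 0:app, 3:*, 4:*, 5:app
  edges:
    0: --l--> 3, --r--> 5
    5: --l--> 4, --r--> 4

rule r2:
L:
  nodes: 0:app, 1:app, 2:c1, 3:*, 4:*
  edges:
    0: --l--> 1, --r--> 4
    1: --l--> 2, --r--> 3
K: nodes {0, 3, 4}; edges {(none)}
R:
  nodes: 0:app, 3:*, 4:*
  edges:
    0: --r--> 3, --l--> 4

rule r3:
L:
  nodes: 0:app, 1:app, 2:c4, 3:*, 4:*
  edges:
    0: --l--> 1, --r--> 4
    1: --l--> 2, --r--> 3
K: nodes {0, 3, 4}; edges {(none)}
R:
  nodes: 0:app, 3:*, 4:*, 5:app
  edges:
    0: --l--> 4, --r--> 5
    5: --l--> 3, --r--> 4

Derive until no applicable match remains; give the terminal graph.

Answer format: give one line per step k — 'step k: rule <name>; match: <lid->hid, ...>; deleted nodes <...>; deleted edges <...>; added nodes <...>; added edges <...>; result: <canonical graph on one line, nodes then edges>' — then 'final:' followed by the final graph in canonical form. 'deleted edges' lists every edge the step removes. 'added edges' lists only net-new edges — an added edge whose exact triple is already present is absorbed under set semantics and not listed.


step 1: rule r1; match: 0->9, 1->5, 2->0, 3->1, 4->7; deleted nodes 0, 5; deleted edges (5,0,l); (5,1,r); (9,5,l); (9,7,r); added nodes 16; added edges (9,1,l); (9,16,r); (16,7,l); (16,7,r); result: nodes: 1:c4, 7:c3, 9:app, 10:c1, 11:app, 13:c4, 15:app, 16:app edges: (9,1,l); (9,16,r); (11,9,l); (11,10,r); (15,11,r); (15,13,l); (16,7,l); (16,7,r)
step 2: rule r3; match: 0->11, 1->9, 2->1, 3->16, 4->10; deleted nodes 1, 9; deleted edges (9,1,l); (9,16,r); (11,9,l); (11,10,r); added nodes 17; added edges (11,10,l); (11,17,r); (17,10,r); (17,16,l); result: nodes: 7:c3, 10:c1, 11:app, 13:c4, 15:app, 16:app, 17:app edges: (11,10,l); (11,17,r); (15,11,r); (15,13,l); (16,7,l); (16,7,r); (17,10,r); (17,16,l)
final:
nodes: 7:c3, 10:c1, 11:app, 13:c4, 15:app, 16:app, 17:app
edges: (11,10,l); (11,17,r); (15,11,r); (15,13,l); (16,7,l); (16,7,r); (17,10,r); (17,16,l)
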